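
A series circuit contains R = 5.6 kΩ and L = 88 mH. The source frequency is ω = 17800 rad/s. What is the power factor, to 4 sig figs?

0.9630

X_L = ωL = 1566 Ω
Z = 5600 + j1566 Ω
|Z| = √(5600² + 1566²) = 5815 Ω
∠Z = arctan(1566/5600) = 15.63°
cos φ = cos(15.63°) = 0.9630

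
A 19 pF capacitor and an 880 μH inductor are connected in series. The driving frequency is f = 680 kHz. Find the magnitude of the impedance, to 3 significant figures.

8560 Ω

ω = 2πf = 4.273e+06 rad/s
X_L = ωL = 3760 Ω
X_C = 1/(ωC) = 12300 Ω
Net reactance X = X_L − X_C = -8560 Ω
Z = − j8560 Ω
|Z| = √(0² + 8560²) = 8560 Ω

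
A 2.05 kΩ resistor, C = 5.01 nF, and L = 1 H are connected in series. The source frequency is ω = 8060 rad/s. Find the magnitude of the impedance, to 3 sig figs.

X_L = ωL = 8060 Ω
X_C = 1/(ωC) = 24800 Ω
Net reactance X = X_L − X_C = -16700 Ω
Z = 2050 − j16700 Ω
|Z| = √(2050² + 16700²) = 16800 Ω

16800 Ω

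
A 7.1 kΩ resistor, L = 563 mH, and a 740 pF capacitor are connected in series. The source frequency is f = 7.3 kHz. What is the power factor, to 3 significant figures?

ω = 2πf = 45870 rad/s
X_L = ωL = 25800 Ω
X_C = 1/(ωC) = 29500 Ω
Net reactance X = X_L − X_C = -3640 Ω
Z = 7100 − j3640 Ω
|Z| = √(7100² + 3640²) = 7980 Ω
∠Z = arctan(-3640/7100) = -27.1°
cos φ = cos(-27.1°) = 0.890

0.890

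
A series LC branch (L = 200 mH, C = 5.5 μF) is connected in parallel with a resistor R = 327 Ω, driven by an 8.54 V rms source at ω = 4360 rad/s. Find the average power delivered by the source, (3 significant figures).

X_L = ωL = 872 Ω
X_C = 1/(ωC) = 41.7 Ω
Branch 1: Z₁ = R = 327 Ω
Branch 2 (series LC): Z₂ = j(X_L − X_C) = j830 Ω
Parallel: Z = Z₁Z₂/(Z₁+Z₂), |Z| = 304 Ω, ∠Z = 21.5°
I = V/|Z| = 28.1 mA
P = VI cos φ = 8.54 × 0.0281 × cos(21.5°) = 223 mW

223 mW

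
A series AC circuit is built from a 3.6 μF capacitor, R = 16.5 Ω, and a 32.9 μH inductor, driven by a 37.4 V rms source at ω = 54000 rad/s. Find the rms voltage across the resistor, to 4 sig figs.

36.64 V

X_L = ωL = 1.777 Ω
X_C = 1/(ωC) = 5.144 Ω
Net reactance X = X_L − X_C = -3.367 Ω
Z = 16.50 − j3.367 Ω
|Z| = √(16.50² + 3.367²) = 16.84 Ω
I = V/|Z| = 2.221 A
V_R = I·|Z_R| = 2.221 × 16.50 = 36.64 V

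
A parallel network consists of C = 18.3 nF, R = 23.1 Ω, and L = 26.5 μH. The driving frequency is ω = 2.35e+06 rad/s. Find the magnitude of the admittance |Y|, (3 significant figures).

51.0 mS

X_L = ωL = 62.3 Ω
X_C = 1/(ωC) = 23.3 Ω
Parallel: admittances add. Y = 1/R + 1/(jωL) + jωC
Y = (0.0433 + j0.0269) S
|Y| = 0.0510 S → |Z| = 1/|Y| = 19.6 Ω, ∠Z = −∠Y = -31.9°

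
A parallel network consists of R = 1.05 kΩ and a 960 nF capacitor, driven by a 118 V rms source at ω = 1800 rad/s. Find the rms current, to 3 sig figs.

233 mA

X_C = 1/(ωC) = 579 Ω
Parallel: admittances add. Y = 1/R + jωC
Y = (0.000952 + j0.00173) S
|Y| = 0.00197 S → |Z| = 1/|Y| = 507 Ω, ∠Z = −∠Y = -61.1°
I = V/|Z| = 118/507 = 233 mA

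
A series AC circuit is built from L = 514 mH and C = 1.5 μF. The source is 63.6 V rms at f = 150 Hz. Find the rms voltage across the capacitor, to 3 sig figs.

202 V

ω = 2πf = 942.5 rad/s
X_L = ωL = 484 Ω
X_C = 1/(ωC) = 707 Ω
Net reactance X = X_L − X_C = -223 Ω
Z = − j223 Ω
|Z| = √(0² + 223²) = 223 Ω
I = V/|Z| = 285 mA
V_C = I·|Z_C| = 0.285 × 707 = 202 V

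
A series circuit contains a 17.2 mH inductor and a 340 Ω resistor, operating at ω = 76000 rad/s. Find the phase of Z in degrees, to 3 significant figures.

X_L = ωL = 1310 Ω
Z = 340 + j1310 Ω
|Z| = √(340² + 1310²) = 1350 Ω
∠Z = arctan(1310/340) = 75.4°

75.4°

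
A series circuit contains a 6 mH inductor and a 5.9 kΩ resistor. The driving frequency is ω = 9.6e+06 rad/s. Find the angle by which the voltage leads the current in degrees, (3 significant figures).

X_L = ωL = 57600 Ω
Z = 5900 + j57600 Ω
|Z| = √(5900² + 57600²) = 57900 Ω
∠Z = arctan(57600/5900) = 84.2°

84.2°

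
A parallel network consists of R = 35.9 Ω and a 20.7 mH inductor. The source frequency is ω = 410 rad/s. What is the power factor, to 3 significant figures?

0.230

X_L = ωL = 8.49 Ω
Parallel: admittances add. Y = 1/R + 1/(jωL)
Y = (0.0279 − j0.118) S
|Y| = 0.121 S → |Z| = 1/|Y| = 8.26 Ω, ∠Z = −∠Y = 76.7°
cos φ = cos(76.7°) = 0.230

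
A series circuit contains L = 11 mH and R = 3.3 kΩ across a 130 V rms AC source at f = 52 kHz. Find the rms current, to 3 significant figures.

ω = 2πf = 326700 rad/s
X_L = ωL = 3590 Ω
Z = 3300 + j3590 Ω
|Z| = √(3300² + 3590²) = 4880 Ω
I = V/|Z| = 130/4880 = 26.6 mA

26.6 mA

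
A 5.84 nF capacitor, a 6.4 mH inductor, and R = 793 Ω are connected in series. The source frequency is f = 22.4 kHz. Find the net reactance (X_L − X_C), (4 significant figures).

ω = 2πf = 140700 rad/s
X_L = ωL = 900.8 Ω
X_C = 1/(ωC) = 1217 Ω
X = 900.8 − 1217 = -315.9 Ω

-315.9 Ω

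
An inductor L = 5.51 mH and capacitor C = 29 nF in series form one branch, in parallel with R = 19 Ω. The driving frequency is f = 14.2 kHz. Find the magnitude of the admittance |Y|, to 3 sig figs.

ω = 2πf = 89220 rad/s
X_L = ωL = 492 Ω
X_C = 1/(ωC) = 386 Ω
Branch 1: Z₁ = R = 19.0 Ω
Branch 2 (series LC): Z₂ = j(X_L − X_C) = j105 Ω
Parallel: Z = Z₁Z₂/(Z₁+Z₂), |Z| = 18.7 Ω, ∠Z = 10.2°
|Y| = 1/|Z| = 53.5 mS

53.5 mS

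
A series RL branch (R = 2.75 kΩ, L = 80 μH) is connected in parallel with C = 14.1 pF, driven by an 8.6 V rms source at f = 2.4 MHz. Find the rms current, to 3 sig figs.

ω = 2πf = 1.508e+07 rad/s
X_L = ωL = 1210 Ω
X_C = 1/(ωC) = 4700 Ω
Branch 1 (R+jX_L): Z₁ = 2750 + j1210 Ω, |Z₁| = 3000 Ω
Branch 2 (−jX_C): Z₂ = −j4700 Ω
Parallel: Z = Z₁Z₂/(Z₁+Z₂), |Z| = 3170 Ω, ∠Z = -14.5°
I = V/|Z| = 8.6/3170 = 2.71 mA

2.71 mA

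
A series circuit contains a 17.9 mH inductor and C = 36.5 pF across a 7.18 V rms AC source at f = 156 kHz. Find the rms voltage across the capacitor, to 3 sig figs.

19.3 V

ω = 2πf = 980200 rad/s
X_L = ωL = 17500 Ω
X_C = 1/(ωC) = 28000 Ω
Net reactance X = X_L − X_C = -10400 Ω
Z = − j10400 Ω
|Z| = √(0² + 10400²) = 10400 Ω
I = V/|Z| = 690 μA
V_C = I·|Z_C| = 0.000690 × 28000 = 19.3 V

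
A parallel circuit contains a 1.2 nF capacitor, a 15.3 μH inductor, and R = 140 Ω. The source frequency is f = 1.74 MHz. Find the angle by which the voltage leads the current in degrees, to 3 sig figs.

ω = 2πf = 1.093e+07 rad/s
X_L = ωL = 167 Ω
X_C = 1/(ωC) = 76.2 Ω
Parallel: admittances add. Y = 1/R + 1/(jωL) + jωC
Y = (0.00714 + j0.00714) S
|Y| = 0.0101 S → |Z| = 1/|Y| = 99.0 Ω, ∠Z = −∠Y = -45.0°

-45.0°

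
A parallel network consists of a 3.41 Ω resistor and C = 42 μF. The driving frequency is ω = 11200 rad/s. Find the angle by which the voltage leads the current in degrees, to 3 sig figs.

X_C = 1/(ωC) = 2.13 Ω
Parallel: admittances add. Y = 1/R + jωC
Y = (0.293 + j0.470) S
|Y| = 0.554 S → |Z| = 1/|Y| = 1.80 Ω, ∠Z = −∠Y = -58.1°

-58.1°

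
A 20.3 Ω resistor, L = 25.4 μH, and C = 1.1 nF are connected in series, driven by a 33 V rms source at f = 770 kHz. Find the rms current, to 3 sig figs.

484 mA

ω = 2πf = 4.838e+06 rad/s
X_L = ωL = 123 Ω
X_C = 1/(ωC) = 188 Ω
Net reactance X = X_L − X_C = -65.0 Ω
Z = 20.3 − j65.0 Ω
|Z| = √(20.3² + 65.0²) = 68.1 Ω
I = V/|Z| = 33/68.1 = 484 mA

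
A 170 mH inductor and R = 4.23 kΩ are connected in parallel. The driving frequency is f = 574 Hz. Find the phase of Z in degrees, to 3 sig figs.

ω = 2πf = 3607 rad/s
X_L = ωL = 613 Ω
Parallel: admittances add. Y = 1/R + 1/(jωL)
Y = (0.000236 − j0.00163) S
|Y| = 0.00165 S → |Z| = 1/|Y| = 607 Ω, ∠Z = −∠Y = 81.8°

81.8°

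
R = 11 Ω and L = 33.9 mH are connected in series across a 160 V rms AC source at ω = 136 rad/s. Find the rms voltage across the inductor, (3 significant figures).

X_L = ωL = 4.61 Ω
Z = 11.0 + j4.61 Ω
|Z| = √(11.0² + 4.61²) = 11.9 Ω
I = V/|Z| = 13.4 A
V_L = I·|Z_L| = 13.4 × 4.61 = 61.8 V

61.8 V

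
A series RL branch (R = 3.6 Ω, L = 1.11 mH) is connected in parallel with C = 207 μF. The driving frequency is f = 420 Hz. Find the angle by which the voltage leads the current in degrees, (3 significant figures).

ω = 2πf = 2639 rad/s
X_L = ωL = 2.93 Ω
X_C = 1/(ωC) = 1.83 Ω
Branch 1 (R+jX_L): Z₁ = 3.60 + j2.93 Ω, |Z₁| = 4.64 Ω
Branch 2 (−jX_C): Z₂ = −j1.83 Ω
Parallel: Z = Z₁Z₂/(Z₁+Z₂), |Z| = 2.26 Ω, ∠Z = -67.8°

-67.8°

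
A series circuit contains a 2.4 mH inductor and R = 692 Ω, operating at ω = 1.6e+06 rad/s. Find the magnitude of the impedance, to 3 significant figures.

X_L = ωL = 3840 Ω
Z = 692 + j3840 Ω
|Z| = √(692² + 3840²) = 3900 Ω

3900 Ω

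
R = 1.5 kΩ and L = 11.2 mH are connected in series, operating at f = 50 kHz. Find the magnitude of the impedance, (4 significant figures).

ω = 2πf = 314200 rad/s
X_L = ωL = 3519 Ω
Z = 1500 + j3519 Ω
|Z| = √(1500² + 3519²) = 3825 Ω

3825 Ω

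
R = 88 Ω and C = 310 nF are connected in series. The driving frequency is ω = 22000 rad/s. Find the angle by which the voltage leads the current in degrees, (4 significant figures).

-59.03°

X_C = 1/(ωC) = 146.6 Ω
Z = 88.00 − j146.6 Ω
|Z| = √(88.00² + 146.6²) = 171.0 Ω
∠Z = arctan(-146.6/88.00) = -59.03°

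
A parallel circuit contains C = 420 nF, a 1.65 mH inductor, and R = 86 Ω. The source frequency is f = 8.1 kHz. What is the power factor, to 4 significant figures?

0.7755

ω = 2πf = 50890 rad/s
X_L = ωL = 83.97 Ω
X_C = 1/(ωC) = 46.78 Ω
Parallel: admittances add. Y = 1/R + 1/(jωL) + jωC
Y = (0.01163 + j0.009467) S
|Y| = 0.01499 S → |Z| = 1/|Y| = 66.69 Ω, ∠Z = −∠Y = -39.15°
cos φ = cos(-39.15°) = 0.7755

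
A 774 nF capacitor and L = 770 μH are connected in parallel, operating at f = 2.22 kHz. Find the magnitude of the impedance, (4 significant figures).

12.15 Ω

ω = 2πf = 13950 rad/s
X_L = ωL = 10.74 Ω
X_C = 1/(ωC) = 92.62 Ω
Parallel: admittances add. Y = 1/(jωL) + jωC
Y = (0 − j0.08231) S
|Y| = 0.08231 S → |Z| = 1/|Y| = 12.15 Ω, ∠Z = −∠Y = 90.00°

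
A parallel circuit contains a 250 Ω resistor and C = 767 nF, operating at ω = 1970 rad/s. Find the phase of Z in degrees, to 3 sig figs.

X_C = 1/(ωC) = 662 Ω
Parallel: admittances add. Y = 1/R + jωC
Y = (0.00400 + j0.00151) S
|Y| = 0.00428 S → |Z| = 1/|Y| = 234 Ω, ∠Z = −∠Y = -20.7°

-20.7°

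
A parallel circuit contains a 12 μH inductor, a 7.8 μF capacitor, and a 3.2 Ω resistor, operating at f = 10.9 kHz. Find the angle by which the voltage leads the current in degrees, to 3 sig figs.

65.4°

ω = 2πf = 68490 rad/s
X_L = ωL = 0.822 Ω
X_C = 1/(ωC) = 1.87 Ω
Parallel: admittances add. Y = 1/R + 1/(jωL) + jωC
Y = (0.312 − j0.683) S
|Y| = 0.751 S → |Z| = 1/|Y| = 1.33 Ω, ∠Z = −∠Y = 65.4°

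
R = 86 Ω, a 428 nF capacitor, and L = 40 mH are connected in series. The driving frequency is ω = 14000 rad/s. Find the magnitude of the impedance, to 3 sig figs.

X_L = ωL = 560 Ω
X_C = 1/(ωC) = 167 Ω
Net reactance X = X_L − X_C = 393 Ω
Z = 86.0 + j393 Ω
|Z| = √(86.0² + 393²) = 402 Ω

402 Ω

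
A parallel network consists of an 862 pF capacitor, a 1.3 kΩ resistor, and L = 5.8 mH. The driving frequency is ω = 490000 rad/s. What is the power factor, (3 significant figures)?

X_L = ωL = 2840 Ω
X_C = 1/(ωC) = 2370 Ω
Parallel: admittances add. Y = 1/R + 1/(jωL) + jωC
Y = (0.000769 + j7.05e-05) S
|Y| = 0.000772 S → |Z| = 1/|Y| = 1290 Ω, ∠Z = −∠Y = -5.24°
cos φ = cos(-5.24°) = 0.996

0.996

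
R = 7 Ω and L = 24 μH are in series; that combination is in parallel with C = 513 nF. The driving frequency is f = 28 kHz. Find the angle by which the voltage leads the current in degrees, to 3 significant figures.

-14.5°

ω = 2πf = 175900 rad/s
X_L = ωL = 4.22 Ω
X_C = 1/(ωC) = 11.1 Ω
Branch 1 (R+jX_L): Z₁ = 7.00 + j4.22 Ω, |Z₁| = 8.17 Ω
Branch 2 (−jX_C): Z₂ = −j11.1 Ω
Parallel: Z = Z₁Z₂/(Z₁+Z₂), |Z| = 9.24 Ω, ∠Z = -14.5°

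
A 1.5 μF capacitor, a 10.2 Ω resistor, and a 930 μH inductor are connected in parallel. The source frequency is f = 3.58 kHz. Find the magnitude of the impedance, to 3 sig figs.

ω = 2πf = 22490 rad/s
X_L = ωL = 20.9 Ω
X_C = 1/(ωC) = 29.6 Ω
Parallel: admittances add. Y = 1/R + 1/(jωL) + jωC
Y = (0.0980 − j0.0141) S
|Y| = 0.0990 S → |Z| = 1/|Y| = 10.1 Ω, ∠Z = −∠Y = 8.16°

10.1 Ω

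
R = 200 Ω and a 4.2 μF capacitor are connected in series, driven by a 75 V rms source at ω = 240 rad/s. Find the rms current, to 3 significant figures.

74.1 mA

X_C = 1/(ωC) = 992 Ω
Z = 200 − j992 Ω
|Z| = √(200² + 992²) = 1010 Ω
I = V/|Z| = 75/1010 = 74.1 mA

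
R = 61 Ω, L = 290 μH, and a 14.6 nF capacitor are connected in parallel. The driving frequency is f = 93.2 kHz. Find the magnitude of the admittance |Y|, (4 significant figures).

16.61 mS

ω = 2πf = 585600 rad/s
X_L = ωL = 169.8 Ω
X_C = 1/(ωC) = 117.0 Ω
Parallel: admittances add. Y = 1/R + 1/(jωL) + jωC
Y = (0.01639 + j0.002661) S
|Y| = 0.01661 S → |Z| = 1/|Y| = 60.21 Ω, ∠Z = −∠Y = -9.220°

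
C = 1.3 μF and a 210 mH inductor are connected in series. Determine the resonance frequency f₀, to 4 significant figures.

ω₀ = 1/√(LC) = 1/√(0.21 × 1.3e-06) = 1914 rad/s
f₀ = ω₀/(2π) = 304.6 Hz

304.6 Hz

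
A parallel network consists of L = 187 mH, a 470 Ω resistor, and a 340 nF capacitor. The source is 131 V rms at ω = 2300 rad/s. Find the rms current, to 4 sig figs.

344.3 mA

X_L = ωL = 430.1 Ω
X_C = 1/(ωC) = 1279 Ω
Parallel: admittances add. Y = 1/R + 1/(jωL) + jωC
Y = (0.002128 − j0.001543) S
|Y| = 0.002628 S → |Z| = 1/|Y| = 380.5 Ω, ∠Z = −∠Y = 35.95°
I = V/|Z| = 131/380.5 = 344.3 mA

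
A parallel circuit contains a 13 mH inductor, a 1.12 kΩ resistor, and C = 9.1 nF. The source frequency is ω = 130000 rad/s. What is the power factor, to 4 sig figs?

0.8338

X_L = ωL = 1690 Ω
X_C = 1/(ωC) = 845.3 Ω
Parallel: admittances add. Y = 1/R + 1/(jωL) + jωC
Y = (0.0008929 + j0.0005913) S
|Y| = 0.001071 S → |Z| = 1/|Y| = 933.8 Ω, ∠Z = −∠Y = -33.51°
cos φ = cos(-33.51°) = 0.8338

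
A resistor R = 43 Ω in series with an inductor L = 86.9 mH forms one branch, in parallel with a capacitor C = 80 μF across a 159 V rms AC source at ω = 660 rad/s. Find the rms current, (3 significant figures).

X_L = ωL = 57.4 Ω
X_C = 1/(ωC) = 18.9 Ω
Branch 1 (R+jX_L): Z₁ = 43.0 + j57.4 Ω, |Z₁| = 71.7 Ω
Branch 2 (−jX_C): Z₂ = −j18.9 Ω
Parallel: Z = Z₁Z₂/(Z₁+Z₂), |Z| = 23.5 Ω, ∠Z = -78.6°
I = V/|Z| = 159/23.5 = 6.75 A

6.75 A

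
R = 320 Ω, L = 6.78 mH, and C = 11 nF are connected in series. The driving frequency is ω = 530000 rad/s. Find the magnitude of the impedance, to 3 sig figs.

X_L = ωL = 3590 Ω
X_C = 1/(ωC) = 172 Ω
Net reactance X = X_L − X_C = 3420 Ω
Z = 320 + j3420 Ω
|Z| = √(320² + 3420²) = 3440 Ω

3440 Ω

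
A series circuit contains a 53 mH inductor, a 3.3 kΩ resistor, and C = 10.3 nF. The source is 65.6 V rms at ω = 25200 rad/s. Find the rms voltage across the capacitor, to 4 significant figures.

60.89 V

X_L = ωL = 1336 Ω
X_C = 1/(ωC) = 3853 Ω
Net reactance X = X_L − X_C = -2517 Ω
Z = 3300 − j2517 Ω
|Z| = √(3300² + 2517²) = 4150 Ω
I = V/|Z| = 15.81 mA
V_C = I·|Z_C| = 0.01581 × 3853 = 60.89 V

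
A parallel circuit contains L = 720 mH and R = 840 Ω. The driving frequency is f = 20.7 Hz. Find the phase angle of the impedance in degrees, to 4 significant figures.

83.64°

ω = 2πf = 130.1 rad/s
X_L = ωL = 93.64 Ω
Parallel: admittances add. Y = 1/R + 1/(jωL)
Y = (0.001190 − j0.01068) S
|Y| = 0.01074 S → |Z| = 1/|Y| = 93.07 Ω, ∠Z = −∠Y = 83.64°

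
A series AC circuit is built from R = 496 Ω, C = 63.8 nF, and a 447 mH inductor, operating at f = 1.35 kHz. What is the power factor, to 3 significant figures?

0.247

ω = 2πf = 8482 rad/s
X_L = ωL = 3790 Ω
X_C = 1/(ωC) = 1850 Ω
Net reactance X = X_L − X_C = 1940 Ω
Z = 496 + j1940 Ω
|Z| = √(496² + 1940²) = 2010 Ω
∠Z = arctan(1940/496) = 75.7°
cos φ = cos(75.7°) = 0.247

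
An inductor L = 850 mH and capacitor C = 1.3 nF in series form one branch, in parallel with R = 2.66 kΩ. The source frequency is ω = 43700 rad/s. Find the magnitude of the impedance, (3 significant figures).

2640 Ω

X_L = ωL = 37100 Ω
X_C = 1/(ωC) = 17600 Ω
Branch 1: Z₁ = R = 2660 Ω
Branch 2 (series LC): Z₂ = j(X_L − X_C) = j19500 Ω
Parallel: Z = Z₁Z₂/(Z₁+Z₂), |Z| = 2640 Ω, ∠Z = 7.75°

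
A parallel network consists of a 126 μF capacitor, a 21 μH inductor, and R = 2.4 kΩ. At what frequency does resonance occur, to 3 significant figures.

ω₀ = 1/√(LC) = 1/√(2.1e-05 × 0.000126) = 19440 rad/s
f₀ = ω₀/(2π) = 3.09 kHz

3.09 kHz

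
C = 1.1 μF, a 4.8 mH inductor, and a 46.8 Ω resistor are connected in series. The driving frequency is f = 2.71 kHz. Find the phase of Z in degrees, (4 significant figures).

31.20°

ω = 2πf = 17030 rad/s
X_L = ωL = 81.73 Ω
X_C = 1/(ωC) = 53.39 Ω
Net reactance X = X_L − X_C = 28.34 Ω
Z = 46.80 + j28.34 Ω
|Z| = √(46.80² + 28.34²) = 54.71 Ω
∠Z = arctan(28.34/46.80) = 31.20°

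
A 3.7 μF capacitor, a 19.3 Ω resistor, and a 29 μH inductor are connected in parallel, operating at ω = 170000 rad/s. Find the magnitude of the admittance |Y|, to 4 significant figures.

429.3 mS

X_L = ωL = 4.930 Ω
X_C = 1/(ωC) = 1.590 Ω
Parallel: admittances add. Y = 1/R + 1/(jωL) + jωC
Y = (0.05181 + j0.4262) S
|Y| = 0.4293 S → |Z| = 1/|Y| = 2.329 Ω, ∠Z = −∠Y = -83.07°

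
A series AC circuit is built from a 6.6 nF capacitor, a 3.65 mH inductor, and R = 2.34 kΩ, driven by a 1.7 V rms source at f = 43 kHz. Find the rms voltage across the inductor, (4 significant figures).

ω = 2πf = 270200 rad/s
X_L = ωL = 986.1 Ω
X_C = 1/(ωC) = 560.8 Ω
Net reactance X = X_L − X_C = 425.3 Ω
Z = 2340 + j425.3 Ω
|Z| = √(2340² + 425.3²) = 2378 Ω
I = V/|Z| = 714.8 μA
V_L = I·|Z_L| = 0.0007148 × 986.1 = 0.7049 V

0.7049 V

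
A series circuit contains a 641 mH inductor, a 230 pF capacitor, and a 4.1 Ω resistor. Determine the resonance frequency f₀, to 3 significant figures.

ω₀ = 1/√(LC) = 1/√(0.641 × 2.3e-10) = 82360 rad/s
f₀ = ω₀/(2π) = 13.1 kHz

13.1 kHz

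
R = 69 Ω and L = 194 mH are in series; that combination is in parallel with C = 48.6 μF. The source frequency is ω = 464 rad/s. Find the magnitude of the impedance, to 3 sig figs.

60.8 Ω

X_L = ωL = 90.0 Ω
X_C = 1/(ωC) = 44.3 Ω
Branch 1 (R+jX_L): Z₁ = 69.0 + j90.0 Ω, |Z₁| = 113 Ω
Branch 2 (−jX_C): Z₂ = −j44.3 Ω
Parallel: Z = Z₁Z₂/(Z₁+Z₂), |Z| = 60.8 Ω, ∠Z = -71.0°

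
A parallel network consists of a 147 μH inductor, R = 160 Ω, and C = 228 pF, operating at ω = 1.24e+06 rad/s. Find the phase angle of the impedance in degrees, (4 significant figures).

39.78°

X_L = ωL = 182.3 Ω
X_C = 1/(ωC) = 3537 Ω
Parallel: admittances add. Y = 1/R + 1/(jωL) + jωC
Y = (0.006250 − j0.005203) S
|Y| = 0.008132 S → |Z| = 1/|Y| = 123.0 Ω, ∠Z = −∠Y = 39.78°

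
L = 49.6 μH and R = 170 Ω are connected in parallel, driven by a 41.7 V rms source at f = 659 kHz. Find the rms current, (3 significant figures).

318 mA

ω = 2πf = 4.141e+06 rad/s
X_L = ωL = 205 Ω
Parallel: admittances add. Y = 1/R + 1/(jωL)
Y = (0.00588 − j0.00487) S
|Y| = 0.00764 S → |Z| = 1/|Y| = 131 Ω, ∠Z = −∠Y = 39.6°
I = V/|Z| = 41.7/131 = 318 mA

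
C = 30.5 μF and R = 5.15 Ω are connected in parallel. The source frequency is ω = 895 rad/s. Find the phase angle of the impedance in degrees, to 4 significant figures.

X_C = 1/(ωC) = 36.63 Ω
Parallel: admittances add. Y = 1/R + jωC
Y = (0.1942 + j0.02730) S
|Y| = 0.1961 S → |Z| = 1/|Y| = 5.100 Ω, ∠Z = −∠Y = -8.002°

-8.002°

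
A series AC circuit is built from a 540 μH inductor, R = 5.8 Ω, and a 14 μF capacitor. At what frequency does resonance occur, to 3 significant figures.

ω₀ = 1/√(LC) = 1/√(0.00054 × 1.4e-05) = 11500 rad/s
f₀ = ω₀/(2π) = 1.83 kHz

1.83 kHz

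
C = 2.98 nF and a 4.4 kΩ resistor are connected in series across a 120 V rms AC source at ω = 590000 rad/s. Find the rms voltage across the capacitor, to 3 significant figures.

15.4 V

X_C = 1/(ωC) = 569 Ω
Z = 4400 − j569 Ω
|Z| = √(4400² + 569²) = 4440 Ω
I = V/|Z| = 27.0 mA
V_C = I·|Z_C| = 0.0270 × 569 = 15.4 V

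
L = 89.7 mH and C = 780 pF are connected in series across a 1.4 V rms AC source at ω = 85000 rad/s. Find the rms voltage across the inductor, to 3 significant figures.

1.43 V

X_L = ωL = 7620 Ω
X_C = 1/(ωC) = 15100 Ω
Net reactance X = X_L − X_C = -7460 Ω
Z = − j7460 Ω
|Z| = √(0² + 7460²) = 7460 Ω
I = V/|Z| = 188 μA
V_L = I·|Z_L| = 0.000188 × 7620 = 1.43 V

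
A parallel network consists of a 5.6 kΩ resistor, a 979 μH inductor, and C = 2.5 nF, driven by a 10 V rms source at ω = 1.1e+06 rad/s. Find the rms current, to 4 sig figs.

X_L = ωL = 1077 Ω
X_C = 1/(ωC) = 363.6 Ω
Parallel: admittances add. Y = 1/R + 1/(jωL) + jωC
Y = (0.0001786 + j0.001821) S
|Y| = 0.001830 S → |Z| = 1/|Y| = 546.4 Ω, ∠Z = −∠Y = -84.40°
I = V/|Z| = 10/546.4 = 18.30 mA

18.30 mA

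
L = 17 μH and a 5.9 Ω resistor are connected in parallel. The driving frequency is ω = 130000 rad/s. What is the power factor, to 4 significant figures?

X_L = ωL = 2.210 Ω
Parallel: admittances add. Y = 1/R + 1/(jωL)
Y = (0.1695 − j0.4525) S
|Y| = 0.4832 S → |Z| = 1/|Y| = 2.070 Ω, ∠Z = −∠Y = 69.47°
cos φ = cos(69.47°) = 0.3508

0.3508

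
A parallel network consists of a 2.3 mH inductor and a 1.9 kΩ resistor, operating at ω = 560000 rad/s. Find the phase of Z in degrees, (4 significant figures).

55.87°

X_L = ωL = 1288 Ω
Parallel: admittances add. Y = 1/R + 1/(jωL)
Y = (0.0005263 − j0.0007764) S
|Y| = 0.0009380 S → |Z| = 1/|Y| = 1066 Ω, ∠Z = −∠Y = 55.87°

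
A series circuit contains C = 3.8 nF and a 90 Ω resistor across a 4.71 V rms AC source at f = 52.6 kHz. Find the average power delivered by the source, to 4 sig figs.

3.109 mW

ω = 2πf = 330500 rad/s
X_C = 1/(ωC) = 796.3 Ω
Z = 90.00 − j796.3 Ω
|Z| = √(90.00² + 796.3²) = 801.3 Ω
∠Z = arctan(-796.3/90.00) = -83.55°
I = V/|Z| = 5.878 mA
P = VI cos φ = 4.71 × 0.005878 × cos(-83.55°) = 3.109 mW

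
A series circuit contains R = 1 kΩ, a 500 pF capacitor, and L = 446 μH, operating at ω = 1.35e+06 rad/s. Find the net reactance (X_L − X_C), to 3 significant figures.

X_L = ωL = 602 Ω
X_C = 1/(ωC) = 1480 Ω
X = 602 − 1480 = -879 Ω

-879 Ω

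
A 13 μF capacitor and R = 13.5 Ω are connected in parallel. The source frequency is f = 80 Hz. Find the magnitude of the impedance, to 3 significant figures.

13.4 Ω

ω = 2πf = 502.7 rad/s
X_C = 1/(ωC) = 153 Ω
Parallel: admittances add. Y = 1/R + jωC
Y = (0.0741 + j0.00653) S
|Y| = 0.0744 S → |Z| = 1/|Y| = 13.4 Ω, ∠Z = −∠Y = -5.04°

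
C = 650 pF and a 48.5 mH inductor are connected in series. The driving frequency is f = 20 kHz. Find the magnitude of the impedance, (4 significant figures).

6148 Ω

ω = 2πf = 125700 rad/s
X_L = ωL = 6095 Ω
X_C = 1/(ωC) = 12240 Ω
Net reactance X = X_L − X_C = -6148 Ω
Z = − j6148 Ω
|Z| = √(0² + 6148²) = 6148 Ω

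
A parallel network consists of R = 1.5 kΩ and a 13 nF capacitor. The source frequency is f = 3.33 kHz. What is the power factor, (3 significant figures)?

ω = 2πf = 20920 rad/s
X_C = 1/(ωC) = 3680 Ω
Parallel: admittances add. Y = 1/R + jωC
Y = (0.000667 + j0.000272) S
|Y| = 0.000720 S → |Z| = 1/|Y| = 1390 Ω, ∠Z = −∠Y = -22.2°
cos φ = cos(-22.2°) = 0.926

0.926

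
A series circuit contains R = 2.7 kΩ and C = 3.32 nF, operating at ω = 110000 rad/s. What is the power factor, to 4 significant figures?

X_C = 1/(ωC) = 2738 Ω
Z = 2700 − j2738 Ω
|Z| = √(2700² + 2738²) = 3846 Ω
∠Z = arctan(-2738/2700) = -45.40°
cos φ = cos(-45.40°) = 0.7021

0.7021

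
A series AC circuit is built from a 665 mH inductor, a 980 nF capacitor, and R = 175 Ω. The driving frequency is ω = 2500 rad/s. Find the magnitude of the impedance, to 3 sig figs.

X_L = ωL = 1660 Ω
X_C = 1/(ωC) = 408 Ω
Net reactance X = X_L − X_C = 1250 Ω
Z = 175 + j1250 Ω
|Z| = √(175² + 1250²) = 1270 Ω

1270 Ω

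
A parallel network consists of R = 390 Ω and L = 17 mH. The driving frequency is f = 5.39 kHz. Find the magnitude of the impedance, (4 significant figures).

322.9 Ω

ω = 2πf = 33870 rad/s
X_L = ωL = 575.7 Ω
Parallel: admittances add. Y = 1/R + 1/(jωL)
Y = (0.002564 − j0.001737) S
|Y| = 0.003097 S → |Z| = 1/|Y| = 322.9 Ω, ∠Z = −∠Y = 34.11°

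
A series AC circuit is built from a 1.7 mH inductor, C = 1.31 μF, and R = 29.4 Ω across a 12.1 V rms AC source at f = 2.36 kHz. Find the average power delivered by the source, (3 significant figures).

ω = 2πf = 14830 rad/s
X_L = ωL = 25.2 Ω
X_C = 1/(ωC) = 51.5 Ω
Net reactance X = X_L − X_C = -26.3 Ω
Z = 29.4 − j26.3 Ω
|Z| = √(29.4² + 26.3²) = 39.4 Ω
∠Z = arctan(-26.3/29.4) = -41.8°
I = V/|Z| = 307 mA
P = VI cos φ = 12.1 × 0.307 × cos(-41.8°) = 2.77 W

2.77 W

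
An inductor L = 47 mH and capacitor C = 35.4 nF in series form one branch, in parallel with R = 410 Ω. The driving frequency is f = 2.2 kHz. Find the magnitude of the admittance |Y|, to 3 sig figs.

2.54 mS

ω = 2πf = 13820 rad/s
X_L = ωL = 650 Ω
X_C = 1/(ωC) = 2040 Ω
Branch 1: Z₁ = R = 410 Ω
Branch 2 (series LC): Z₂ = j(X_L − X_C) = −j1390 Ω
Parallel: Z = Z₁Z₂/(Z₁+Z₂), |Z| = 393 Ω, ∠Z = -16.4°
|Y| = 1/|Z| = 2.54 mS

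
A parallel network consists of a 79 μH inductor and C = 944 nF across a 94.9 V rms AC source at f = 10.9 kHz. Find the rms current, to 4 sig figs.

11.40 A

ω = 2πf = 68490 rad/s
X_L = ωL = 5.410 Ω
X_C = 1/(ωC) = 15.47 Ω
Parallel: admittances add. Y = 1/(jωL) + jωC
Y = (0 − j0.1202) S
|Y| = 0.1202 S → |Z| = 1/|Y| = 8.321 Ω, ∠Z = −∠Y = 90.00°
I = V/|Z| = 94.9/8.321 = 11.40 A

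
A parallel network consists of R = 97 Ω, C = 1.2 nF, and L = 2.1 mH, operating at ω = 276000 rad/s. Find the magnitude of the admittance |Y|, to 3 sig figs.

10.4 mS

X_L = ωL = 580 Ω
X_C = 1/(ωC) = 3020 Ω
Parallel: admittances add. Y = 1/R + 1/(jωL) + jωC
Y = (0.0103 − j0.00139) S
|Y| = 0.0104 S → |Z| = 1/|Y| = 96.1 Ω, ∠Z = −∠Y = 7.70°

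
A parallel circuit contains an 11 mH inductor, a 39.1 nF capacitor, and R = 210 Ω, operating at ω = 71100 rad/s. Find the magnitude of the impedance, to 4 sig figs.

200.3 Ω

X_L = ωL = 782.1 Ω
X_C = 1/(ωC) = 359.7 Ω
Parallel: admittances add. Y = 1/R + 1/(jωL) + jωC
Y = (0.004762 + j0.001501) S
|Y| = 0.004993 S → |Z| = 1/|Y| = 200.3 Ω, ∠Z = −∠Y = -17.50°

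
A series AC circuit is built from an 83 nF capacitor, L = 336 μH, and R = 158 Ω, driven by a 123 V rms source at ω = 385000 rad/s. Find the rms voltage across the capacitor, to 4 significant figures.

X_L = ωL = 129.4 Ω
X_C = 1/(ωC) = 31.29 Ω
Net reactance X = X_L − X_C = 98.07 Ω
Z = 158.0 + j98.07 Ω
|Z| = √(158.0² + 98.07²) = 186.0 Ω
I = V/|Z| = 661.4 mA
V_C = I·|Z_C| = 0.6614 × 31.29 = 20.70 V

20.70 V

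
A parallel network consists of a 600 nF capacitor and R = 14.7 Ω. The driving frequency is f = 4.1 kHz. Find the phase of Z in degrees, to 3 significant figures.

-12.8°

ω = 2πf = 25760 rad/s
X_C = 1/(ωC) = 64.7 Ω
Parallel: admittances add. Y = 1/R + jωC
Y = (0.0680 + j0.0155) S
|Y| = 0.0698 S → |Z| = 1/|Y| = 14.3 Ω, ∠Z = −∠Y = -12.8°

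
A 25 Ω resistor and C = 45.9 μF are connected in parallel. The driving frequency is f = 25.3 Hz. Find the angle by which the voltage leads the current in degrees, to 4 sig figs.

-10.34°

ω = 2πf = 159.0 rad/s
X_C = 1/(ωC) = 137.1 Ω
Parallel: admittances add. Y = 1/R + jωC
Y = (0.04000 + j0.007296) S
|Y| = 0.04066 S → |Z| = 1/|Y| = 24.59 Ω, ∠Z = −∠Y = -10.34°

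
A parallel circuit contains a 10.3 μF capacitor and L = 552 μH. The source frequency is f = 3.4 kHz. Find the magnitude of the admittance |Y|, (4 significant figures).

135.2 mS

ω = 2πf = 21360 rad/s
X_L = ωL = 11.79 Ω
X_C = 1/(ωC) = 4.545 Ω
Parallel: admittances add. Y = 1/(jωL) + jωC
Y = (0 + j0.1352) S
|Y| = 0.1352 S → |Z| = 1/|Y| = 7.394 Ω, ∠Z = −∠Y = -90.00°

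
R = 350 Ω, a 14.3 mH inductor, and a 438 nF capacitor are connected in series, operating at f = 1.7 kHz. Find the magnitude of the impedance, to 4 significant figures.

355.3 Ω

ω = 2πf = 10680 rad/s
X_L = ωL = 152.7 Ω
X_C = 1/(ωC) = 213.7 Ω
Net reactance X = X_L − X_C = -61.00 Ω
Z = 350.0 − j61.00 Ω
|Z| = √(350.0² + 61.00²) = 355.3 Ω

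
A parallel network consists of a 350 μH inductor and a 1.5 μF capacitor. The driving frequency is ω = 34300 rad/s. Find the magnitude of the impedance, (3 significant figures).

X_L = ωL = 12.0 Ω
X_C = 1/(ωC) = 19.4 Ω
Parallel: admittances add. Y = 1/(jωL) + jωC
Y = (0 − j0.0318) S
|Y| = 0.0318 S → |Z| = 1/|Y| = 31.4 Ω, ∠Z = −∠Y = 90.0°

31.4 Ω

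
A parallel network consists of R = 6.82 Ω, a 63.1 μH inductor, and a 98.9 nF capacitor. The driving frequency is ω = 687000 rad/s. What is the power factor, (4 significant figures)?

X_L = ωL = 43.35 Ω
X_C = 1/(ωC) = 14.72 Ω
Parallel: admittances add. Y = 1/R + 1/(jωL) + jωC
Y = (0.1466 + j0.04488) S
|Y| = 0.1533 S → |Z| = 1/|Y| = 6.521 Ω, ∠Z = −∠Y = -17.02°
cos φ = cos(-17.02°) = 0.9562

0.9562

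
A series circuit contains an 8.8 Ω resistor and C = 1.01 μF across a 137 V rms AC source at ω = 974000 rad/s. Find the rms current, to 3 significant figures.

15.5 A

X_C = 1/(ωC) = 1.02 Ω
Z = 8.80 − j1.02 Ω
|Z| = √(8.80² + 1.02²) = 8.86 Ω
I = V/|Z| = 137/8.86 = 15.5 A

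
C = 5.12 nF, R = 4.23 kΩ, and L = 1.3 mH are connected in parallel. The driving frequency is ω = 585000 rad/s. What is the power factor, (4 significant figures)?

0.1393

X_L = ωL = 760.5 Ω
X_C = 1/(ωC) = 333.9 Ω
Parallel: admittances add. Y = 1/R + 1/(jωL) + jωC
Y = (0.0002364 + j0.001680) S
|Y| = 0.001697 S → |Z| = 1/|Y| = 589.3 Ω, ∠Z = −∠Y = -81.99°
cos φ = cos(-81.99°) = 0.1393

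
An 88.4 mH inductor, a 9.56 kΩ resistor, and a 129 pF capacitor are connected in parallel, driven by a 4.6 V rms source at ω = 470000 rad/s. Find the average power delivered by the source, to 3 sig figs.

X_L = ωL = 41500 Ω
X_C = 1/(ωC) = 16500 Ω
Parallel: admittances add. Y = 1/R + 1/(jωL) + jωC
Y = (0.000105 + j3.66e-05) S
|Y| = 0.000111 S → |Z| = 1/|Y| = 9020 Ω, ∠Z = −∠Y = -19.3°
I = V/|Z| = 510 μA
P = VI cos φ = 4.6 × 0.000510 × cos(-19.3°) = 2.21 mW

2.21 mW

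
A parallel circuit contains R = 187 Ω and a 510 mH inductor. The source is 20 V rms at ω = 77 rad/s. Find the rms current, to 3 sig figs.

520 mA

X_L = ωL = 39.3 Ω
Parallel: admittances add. Y = 1/R + 1/(jωL)
Y = (0.00535 − j0.0255) S
|Y| = 0.0260 S → |Z| = 1/|Y| = 38.4 Ω, ∠Z = −∠Y = 78.1°
I = V/|Z| = 20/38.4 = 520 mA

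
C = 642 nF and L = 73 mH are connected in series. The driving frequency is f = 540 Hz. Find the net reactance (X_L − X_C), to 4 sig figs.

-211.4 Ω

ω = 2πf = 3393 rad/s
X_L = ωL = 247.7 Ω
X_C = 1/(ωC) = 459.1 Ω
X = 247.7 − 459.1 = -211.4 Ω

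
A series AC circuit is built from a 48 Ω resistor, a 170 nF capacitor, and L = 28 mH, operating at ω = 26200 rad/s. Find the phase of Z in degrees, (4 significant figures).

X_L = ωL = 733.6 Ω
X_C = 1/(ωC) = 224.5 Ω
Net reactance X = X_L − X_C = 509.1 Ω
Z = 48.00 + j509.1 Ω
|Z| = √(48.00² + 509.1²) = 511.3 Ω
∠Z = arctan(509.1/48.00) = 84.61°

84.61°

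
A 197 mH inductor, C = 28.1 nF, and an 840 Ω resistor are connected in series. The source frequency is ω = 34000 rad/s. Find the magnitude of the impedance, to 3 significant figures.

X_L = ωL = 6700 Ω
X_C = 1/(ωC) = 1050 Ω
Net reactance X = X_L − X_C = 5650 Ω
Z = 840 + j5650 Ω
|Z| = √(840² + 5650²) = 5710 Ω

5710 Ω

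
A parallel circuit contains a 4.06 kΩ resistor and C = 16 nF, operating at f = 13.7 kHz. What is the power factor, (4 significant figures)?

ω = 2πf = 86080 rad/s
X_C = 1/(ωC) = 726.1 Ω
Parallel: admittances add. Y = 1/R + jωC
Y = (0.0002463 + j0.001377) S
|Y| = 0.001399 S → |Z| = 1/|Y| = 714.7 Ω, ∠Z = −∠Y = -79.86°
cos φ = cos(-79.86°) = 0.1760

0.1760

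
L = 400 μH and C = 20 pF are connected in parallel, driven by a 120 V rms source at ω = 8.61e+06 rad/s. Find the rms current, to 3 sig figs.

14.2 mA

X_L = ωL = 3440 Ω
X_C = 1/(ωC) = 5810 Ω
Parallel: admittances add. Y = 1/(jωL) + jωC
Y = (0 − j0.000118) S
|Y| = 0.000118 S → |Z| = 1/|Y| = 8460 Ω, ∠Z = −∠Y = 90.0°
I = V/|Z| = 120/8460 = 14.2 mA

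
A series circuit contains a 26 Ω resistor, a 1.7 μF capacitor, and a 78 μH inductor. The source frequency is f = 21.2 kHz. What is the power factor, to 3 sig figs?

ω = 2πf = 133200 rad/s
X_L = ωL = 10.4 Ω
X_C = 1/(ωC) = 4.42 Ω
Net reactance X = X_L − X_C = 5.97 Ω
Z = 26.0 + j5.97 Ω
|Z| = √(26.0² + 5.97²) = 26.7 Ω
∠Z = arctan(5.97/26.0) = 12.9°
cos φ = cos(12.9°) = 0.975

0.975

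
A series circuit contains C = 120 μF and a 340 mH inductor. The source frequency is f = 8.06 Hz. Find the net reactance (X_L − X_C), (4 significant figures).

ω = 2πf = 50.64 rad/s
X_L = ωL = 17.22 Ω
X_C = 1/(ωC) = 164.6 Ω
X = 17.22 − 164.6 = -147.3 Ω

-147.3 Ω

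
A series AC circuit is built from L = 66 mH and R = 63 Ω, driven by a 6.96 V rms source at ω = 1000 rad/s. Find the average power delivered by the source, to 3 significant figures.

367 mW

X_L = ωL = 66.0 Ω
Z = 63.0 + j66.0 Ω
|Z| = √(63.0² + 66.0²) = 91.2 Ω
∠Z = arctan(66.0/63.0) = 46.3°
I = V/|Z| = 76.3 mA
P = VI cos φ = 6.96 × 0.0763 × cos(46.3°) = 367 mW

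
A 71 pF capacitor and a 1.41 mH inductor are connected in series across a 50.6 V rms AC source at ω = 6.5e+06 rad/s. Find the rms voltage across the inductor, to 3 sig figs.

X_L = ωL = 9160 Ω
X_C = 1/(ωC) = 2170 Ω
Net reactance X = X_L − X_C = 7000 Ω
Z = j7000 Ω
|Z| = √(0² + 7000²) = 7000 Ω
I = V/|Z| = 7.23 mA
V_L = I·|Z_L| = 0.00723 × 9160 = 66.3 V

66.3 V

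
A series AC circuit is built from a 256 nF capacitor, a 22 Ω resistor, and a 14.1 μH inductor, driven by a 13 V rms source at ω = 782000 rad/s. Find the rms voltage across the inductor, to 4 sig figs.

X_L = ωL = 11.03 Ω
X_C = 1/(ωC) = 4.995 Ω
Net reactance X = X_L − X_C = 6.031 Ω
Z = 22.00 + j6.031 Ω
|Z| = √(22.00² + 6.031²) = 22.81 Ω
I = V/|Z| = 569.9 mA
V_L = I·|Z_L| = 0.5699 × 11.03 = 6.284 V

6.284 V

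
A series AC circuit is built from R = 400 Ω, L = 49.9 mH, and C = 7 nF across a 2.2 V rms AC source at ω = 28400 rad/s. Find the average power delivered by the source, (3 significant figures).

X_L = ωL = 1420 Ω
X_C = 1/(ωC) = 5030 Ω
Net reactance X = X_L − X_C = -3610 Ω
Z = 400 − j3610 Ω
|Z| = √(400² + 3610²) = 3640 Ω
∠Z = arctan(-3610/400) = -83.7°
I = V/|Z| = 605 μA
P = VI cos φ = 2.2 × 0.000605 × cos(-83.7°) = 147 μW

147 μW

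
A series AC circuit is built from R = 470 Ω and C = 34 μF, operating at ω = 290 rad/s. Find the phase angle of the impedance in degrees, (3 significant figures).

-12.2°

X_C = 1/(ωC) = 101 Ω
Z = 470 − j101 Ω
|Z| = √(470² + 101²) = 481 Ω
∠Z = arctan(-101/470) = -12.2°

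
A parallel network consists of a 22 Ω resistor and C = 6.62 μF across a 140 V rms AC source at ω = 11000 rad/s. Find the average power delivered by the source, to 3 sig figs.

891 W

X_C = 1/(ωC) = 13.7 Ω
Parallel: admittances add. Y = 1/R + jωC
Y = (0.0455 + j0.0728) S
|Y| = 0.0858 S → |Z| = 1/|Y| = 11.6 Ω, ∠Z = −∠Y = -58.0°
I = V/|Z| = 12.0 A
P = VI cos φ = 140 × 12.0 × cos(-58.0°) = 891 W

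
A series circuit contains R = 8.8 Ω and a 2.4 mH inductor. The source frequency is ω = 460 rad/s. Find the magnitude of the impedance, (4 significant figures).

8.869 Ω

X_L = ωL = 1.104 Ω
Z = 8.800 + j1.104 Ω
|Z| = √(8.800² + 1.104²) = 8.869 Ω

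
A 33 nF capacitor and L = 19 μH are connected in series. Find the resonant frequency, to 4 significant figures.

201.0 kHz

ω₀ = 1/√(LC) = 1/√(1.9e-05 × 3.3e-08) = 1.263e+06 rad/s
f₀ = ω₀/(2π) = 201.0 kHz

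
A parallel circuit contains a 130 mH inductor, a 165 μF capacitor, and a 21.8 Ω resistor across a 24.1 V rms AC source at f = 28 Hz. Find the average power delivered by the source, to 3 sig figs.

26.6 W

ω = 2πf = 175.9 rad/s
X_L = ωL = 22.9 Ω
X_C = 1/(ωC) = 34.4 Ω
Parallel: admittances add. Y = 1/R + 1/(jωL) + jωC
Y = (0.0459 − j0.0147) S
|Y| = 0.0482 S → |Z| = 1/|Y| = 20.8 Ω, ∠Z = −∠Y = 17.8°
I = V/|Z| = 1.16 A
P = VI cos φ = 24.1 × 1.16 × cos(17.8°) = 26.6 W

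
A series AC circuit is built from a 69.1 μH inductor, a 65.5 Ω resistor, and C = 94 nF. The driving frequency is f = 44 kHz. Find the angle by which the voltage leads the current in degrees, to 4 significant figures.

ω = 2πf = 276500 rad/s
X_L = ωL = 19.10 Ω
X_C = 1/(ωC) = 38.48 Ω
Net reactance X = X_L − X_C = -19.38 Ω
Z = 65.50 − j19.38 Ω
|Z| = √(65.50² + 19.38²) = 68.31 Ω
∠Z = arctan(-19.38/65.50) = -16.48°

-16.48°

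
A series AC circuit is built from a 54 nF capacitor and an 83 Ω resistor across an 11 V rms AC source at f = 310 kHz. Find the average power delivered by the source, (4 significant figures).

ω = 2πf = 1.948e+06 rad/s
X_C = 1/(ωC) = 9.507 Ω
Z = 83.00 − j9.507 Ω
|Z| = √(83.00² + 9.507²) = 83.54 Ω
∠Z = arctan(-9.507/83.00) = -6.535°
I = V/|Z| = 131.7 mA
P = VI cos φ = 11 × 0.1317 × cos(-6.535°) = 1.439 W

1.439 W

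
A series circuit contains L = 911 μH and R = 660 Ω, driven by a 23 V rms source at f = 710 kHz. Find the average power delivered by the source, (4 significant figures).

20.60 mW

ω = 2πf = 4.461e+06 rad/s
X_L = ωL = 4064 Ω
Z = 660.0 + j4064 Ω
|Z| = √(660.0² + 4064²) = 4117 Ω
∠Z = arctan(4064/660.0) = 80.78°
I = V/|Z| = 5.586 mA
P = VI cos φ = 23 × 0.005586 × cos(80.78°) = 20.60 mW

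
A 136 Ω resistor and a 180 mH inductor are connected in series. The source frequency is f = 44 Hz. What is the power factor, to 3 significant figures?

0.939

ω = 2πf = 276.5 rad/s
X_L = ωL = 49.8 Ω
Z = 136 + j49.8 Ω
|Z| = √(136² + 49.8²) = 145 Ω
∠Z = arctan(49.8/136) = 20.1°
cos φ = cos(20.1°) = 0.939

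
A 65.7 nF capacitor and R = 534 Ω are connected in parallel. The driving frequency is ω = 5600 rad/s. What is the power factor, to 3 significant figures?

X_C = 1/(ωC) = 2720 Ω
Parallel: admittances add. Y = 1/R + jωC
Y = (0.00187 + j0.000368) S
|Y| = 0.00191 S → |Z| = 1/|Y| = 524 Ω, ∠Z = −∠Y = -11.1°
cos φ = cos(-11.1°) = 0.981

0.981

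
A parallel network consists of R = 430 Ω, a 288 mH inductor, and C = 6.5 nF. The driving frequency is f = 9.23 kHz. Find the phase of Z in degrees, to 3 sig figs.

-7.76°

ω = 2πf = 57990 rad/s
X_L = ωL = 16700 Ω
X_C = 1/(ωC) = 2650 Ω
Parallel: admittances add. Y = 1/R + 1/(jωL) + jωC
Y = (0.00233 + j0.000317) S
|Y| = 0.00235 S → |Z| = 1/|Y| = 426 Ω, ∠Z = −∠Y = -7.76°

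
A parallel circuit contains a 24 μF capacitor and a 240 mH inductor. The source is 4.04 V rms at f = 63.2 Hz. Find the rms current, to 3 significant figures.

ω = 2πf = 397.1 rad/s
X_L = ωL = 95.3 Ω
X_C = 1/(ωC) = 105 Ω
Parallel: admittances add. Y = 1/(jωL) + jωC
Y = (0 − j0.000962) S
|Y| = 0.000962 S → |Z| = 1/|Y| = 1040 Ω, ∠Z = −∠Y = 90.0°
I = V/|Z| = 4.04/1040 = 3.89 mA

3.89 mA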